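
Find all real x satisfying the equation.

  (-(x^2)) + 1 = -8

Step 1. [(-(x^2)) + 1 = -8] subtract 1: x sits inside (… + 1). So sub: -(x^2) = -9.
Step 2. [-(x^2) = -9] flip signs both sides, so neg: x^2 = 9.
Step 3. [x^2 = 9] LHS squared, RHS 9 ≥ 0: apply √ (±) ⇒ sqrt: x = 3 or -3.

Answer: x ∈ {-3, 3}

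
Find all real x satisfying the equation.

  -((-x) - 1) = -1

Step 1. [-((-x) - 1) = -1] leading − — multiply by −1 ⇒ neg: (-x) - 1 = 1.
Step 2. [(-x) - 1 = 1] add 1: x sits inside (… - 1), so sub: -x = 2.
Step 3. [-x = 2] LHS negated; negate both sides ⇒ neg: x = -2.

Answer: x ∈ {-2}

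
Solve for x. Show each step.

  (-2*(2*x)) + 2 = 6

Step 1. [(-2*(2*x)) + 2 = 6] peel the +2: subtract 2 from each side, so sub: -2*(2*x) = 4.
Step 2. [-2*(2*x) = 4] divide by the outer -2 ⇒ div: 2*x = -2.
Step 3. [2*x = -2] LHS = 2·(…); ÷2 both sides. So div: x = -1.

Answer: x ∈ {-1}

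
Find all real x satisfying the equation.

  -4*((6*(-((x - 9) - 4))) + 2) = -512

Step 1. [-4*((6*(-((x - 9) - 4))) + 2) = -512] leading coefficient -4: divide by -4, so div: (6*(-((x - 9) - 4))) + 2 = 128.
Step 2. [(6*(-((x - 9) - 4))) + 2 = 128] peel the +2: subtract 2 from each side ⇒ sub: 6*(-((x - 9) - 4)) = 126.
Step 3. [6*(-((x - 9) - 4)) = 126] 6·(inner) — divide through by 6 ⇒ div: -((x - 9) - 4) = 21.
Step 4. [-((x - 9) - 4) = 21] leading − — multiply by −1, so neg: (x - 9) - 4 = -21.
Step 5. [(x - 9) - 4 = -21] add 4: x sits inside (… - 4) ⇒ sub: x - 9 = -17.
Step 6. [x - 9 = -17] -9 is outermost — add 9 both sides ⇒ sub: x = -8.

Answer: x ∈ {-8}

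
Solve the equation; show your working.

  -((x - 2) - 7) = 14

Step 1. [-((x - 2) - 7) = 14] flip signs both sides, so neg: (x - 2) - 7 = -14.
Step 2. [(x - 2) - 7 = -14] the outer -7 inverts by adding 7 ⇒ sub: x - 2 = -7.
Step 3. [x - 2 = -7] -2 is outermost — add 2 both sides, so sub: x = -5.

Answer: x ∈ {-5}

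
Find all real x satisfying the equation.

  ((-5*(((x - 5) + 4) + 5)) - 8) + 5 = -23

Step 1. [((-5*(((x - 5) + 4) + 5)) - 8) + 5 = -23] 5 comes off first (subtract 5) ⇒ sub: (-5*(((x - 5) + 4) + 5)) - 8 = -28.
Step 2. [(-5*(((x - 5) + 4) + 5)) - 8 = -28] the outer -8 inverts by adding 8, so sub: -5*(((x - 5) + 4) + 5) = -20.
Step 3. [-5*(((x - 5) + 4) + 5) = -20] LHS = -5·(…); ÷-5 both sides. So div: ((x - 5) + 4) + 5 = 4.
Step 4. [((x - 5) + 4) + 5 = 4] subtract 5: x sits inside (… + 5), so sub: (x - 5) + 4 = -1.
Step 5. [(x - 5) + 4 = -1] +4 is outermost — subtract 4 both sides ⇒ sub: x - 5 = -5.
Step 6. [x - 5 = -5] 5 comes off first (add 5) ⇒ sub: x = 0.

Answer: x ∈ {0}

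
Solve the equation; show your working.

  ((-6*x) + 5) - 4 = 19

Step 1. [((-6*x) + 5) - 4 = 19] -4 is outermost — add 4 both sides, so sub: (-6*x) + 5 = 23.
Step 2. [(-6*x) + 5 = 23] peel the +5: subtract 5 from each side. So sub: -6*x = 18.
Step 3. [-6*x = 18] leading coefficient -6: divide by -6. So div: x = -3.

Answer: x ∈ {-3}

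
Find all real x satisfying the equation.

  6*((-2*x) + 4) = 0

Step 1. [6*((-2*x) + 4) = 0] LHS = 6·(…); ÷6 both sides ⇒ div: (-2*x) + 4 = 0.
Step 2. [(-2*x) + 4 = 0] common factor -2 (LHS and 0) — divide through, so factor: x - 2 = 0.
Step 3. [x - 2 = 0] 2 comes off first (add 2), so sub: x = 2.

Answer: x ∈ {2}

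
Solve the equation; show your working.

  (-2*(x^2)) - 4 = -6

Step 1. [(-2*(x^2)) - 4 = -6] -2 | LHS and -2 | -6: pull -2 out, so factor: (x^2) + 2 = 3.
Step 2. [(x^2) + 2 = 3] peel the +2: subtract 2 from each side ⇒ sub: x^2 = 1.
Step 3. [x^2 = 1] √ both sides: 1 ≥ 0 gives two branches ⇒ sqrt: x = 1 or -1.

Answer: x ∈ {-1, 1}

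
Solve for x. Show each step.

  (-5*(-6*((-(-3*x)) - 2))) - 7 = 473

Step 1. [(-5*(-6*((-(-3*x)) - 2))) - 7 = 473] 7 comes off first (add 7). So sub: -5*(-6*((-(-3*x)) - 2)) = 480.
Step 2. [-5*(-6*((-(-3*x)) - 2)) = 480] divide by the outer -5 ⇒ div: -6*((-(-3*x)) - 2) = -96.
Step 3. [-6*((-(-3*x)) - 2) = -96] -6 out front; divide by -6. So div: (-(-3*x)) - 2 = 16.
Step 4. [(-(-3*x)) - 2 = 16] 2 comes off first (add 2). So sub: -(-3*x) = 18.
Step 5. [-(-3*x) = 18] flip signs both sides. So neg: -3*x = -18.
Step 6. [-3*x = -18] leading coefficient -3: divide by -3. So div: x = 6.

Answer: x ∈ {6}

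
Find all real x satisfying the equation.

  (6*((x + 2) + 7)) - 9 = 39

Step 1. [(6*((x + 2) + 7)) - 9 = 39] -9 is outermost — add 9 both sides, so sub: 6*((x + 2) + 7) = 48.
Step 2. [6*((x + 2) + 7) = 48] LHS = 6·(…); ÷6 both sides, so div: (x + 2) + 7 = 8.
Step 3. [(x + 2) + 7 = 8] subtract 7: x sits inside (… + 7), so sub: x + 2 = 1.
Step 4. [x + 2 = 1] +2 is outermost — subtract 2 both sides. So sub: x = -1.

Answer: x ∈ {-1}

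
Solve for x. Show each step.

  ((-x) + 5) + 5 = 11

Step 1. [((-x) + 5) + 5 = 11] peel the +5: subtract 5 from each side. So sub: (-x) + 5 = 6.
Step 2. [(-x) + 5 = 6] +5 is outermost — subtract 5 both sides ⇒ sub: -x = 1.
Step 3. [-x = 1] flip signs both sides, so neg: x = -1.

Answer: x ∈ {-1}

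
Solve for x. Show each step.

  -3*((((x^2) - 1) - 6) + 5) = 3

Step 1. [-3*((((x^2) - 1) - 6) + 5) = 3] leading coefficient -3: divide by -3 ⇒ div: (((x^2) - 1) - 6) + 5 = -1.
Step 2. [(((x^2) - 1) - 6) + 5 = -1] subtract 5: x sits inside (… + 5). So sub: ((x^2) - 1) - 6 = -6.
Step 3. [((x^2) - 1) - 6 = -6] the outer -6 inverts by adding 6, so sub: (x^2) - 1 = 0.
Step 4. [(x^2) - 1 = 0] 1 comes off first (add 1), so sub: x^2 = 1.
Step 5. [x^2 = 1] √ both sides: 1 ≥ 0 gives two branches ⇒ sqrt: x = 1 or -1.

Answer: x ∈ {-1, 1}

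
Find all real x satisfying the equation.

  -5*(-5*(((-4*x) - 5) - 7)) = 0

Step 1. [-5*(-5*(((-4*x) - 5) - 7)) = 0] divide by the outer -5, so div: -5*(((-4*x) - 5) - 7) = 0.
Step 2. [-5*(((-4*x) - 5) - 7) = 0] divide by the outer -5. So div: ((-4*x) - 5) - 7 = 0.
Step 3. [((-4*x) - 5) - 7 = 0] add 7: x sits inside (… - 7). So sub: (-4*x) - 5 = 7.
Step 4. [(-4*x) - 5 = 7] -5 is outermost — add 5 both sides ⇒ sub: -4*x = 12.
Step 5. [-4*x = 12] -4 out front; divide by -4. So div: x = -3.

Answer: x ∈ {-3}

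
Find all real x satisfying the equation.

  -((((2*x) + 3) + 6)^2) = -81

Step 1. [-((((2*x) + 3) + 6)^2) = -81] LHS negated; negate both sides, so neg: (((2*x) + 3) + 6)^2 = 81.
Step 2. [(((2*x) + 3) + 6)^2 = 81] LHS squared, RHS 81 ≥ 0: apply √ (±), so sqrt: ((2*x) + 3) + 6 = 9 or -9.
Step 3. [((2*x) + 3) + 6 = 9 or -9] +6 is outermost — subtract 6 both sides, so sub: (2*x) + 3 = 3 or -15.
Step 4. [(2*x) + 3 = 3 or -15] +3 is outermost — subtract 3 both sides ⇒ sub: 2*x = 0 or -18.
Step 5. [2*x = 0 or -18] leading coefficient 2: divide by 2 ⇒ div: x = 0 or -9.

Answer: x ∈ {-9, 0}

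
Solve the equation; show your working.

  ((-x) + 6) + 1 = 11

Step 1. [((-x) + 6) + 1 = 11] the outer +1 inverts by subtracting 1 ⇒ sub: (-x) + 6 = 10.
Step 2. [(-x) + 6 = 10] subtract 6: x sits inside (… + 6) ⇒ sub: -x = 4.
Step 3. [-x = 4] leading − — multiply by −1. So neg: x = -4.

Answer: x ∈ {-4}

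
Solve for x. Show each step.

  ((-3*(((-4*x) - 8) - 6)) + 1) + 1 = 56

Step 1. [((-3*(((-4*x) - 8) - 6)) + 1) + 1 = 56] subtract 1: x sits inside (… + 1) ⇒ sub: (-3*(((-4*x) - 8) - 6)) + 1 = 55.
Step 2. [(-3*(((-4*x) - 8) - 6)) + 1 = 55] 1 comes off first (subtract 1). So sub: -3*(((-4*x) - 8) - 6) = 54.
Step 3. [-3*(((-4*x) - 8) - 6) = 54] divide by the outer -3. So div: ((-4*x) - 8) - 6 = -18.
Step 4. [((-4*x) - 8) - 6 = -18] peel the -6: add 6 from each side. So sub: (-4*x) - 8 = -12.
Step 5. [(-4*x) - 8 = -12] 8 comes off first (add 8). So sub: -4*x = -4.
Step 6. [-4*x = -4] LHS = -4·(…); ÷-4 both sides ⇒ div: x = 1.

Answer: x ∈ {1}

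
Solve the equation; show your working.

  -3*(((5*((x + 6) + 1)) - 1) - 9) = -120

Step 1. [-3*(((5*((x + 6) + 1)) - 1) - 9) = -120] -3·(inner) — divide through by -3, so div: ((5*((x + 6) + 1)) - 1) - 9 = 40.
Step 2. [((5*((x + 6) + 1)) - 1) - 9 = 40] peel the -9: add 9 from each side ⇒ sub: (5*((x + 6) + 1)) - 1 = 49.
Step 3. [(5*((x + 6) + 1)) - 1 = 49] -1 is outermost — add 1 both sides. So sub: 5*((x + 6) + 1) = 50.
Step 4. [5*((x + 6) + 1) = 50] LHS = 5·(…); ÷5 both sides, so div: (x + 6) + 1 = 10.
Step 5. [(x + 6) + 1 = 10] 1 comes off first (subtract 1) ⇒ sub: x + 6 = 9.
Step 6. [x + 6 = 9] the outer +6 inverts by subtracting 6. So sub: x = 3.

Answer: x ∈ {3}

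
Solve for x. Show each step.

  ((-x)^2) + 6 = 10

Step 1. [((-x)^2) + 6 = 10] the outer +6 inverts by subtracting 6 ⇒ sub: (-x)^2 = 4.
Step 2. [(-x)^2 = 4] √ both sides: 4 ≥ 0 gives two branches ⇒ sqrt: -x = 2 or -2.
Step 3. [-x = 2 or -2] LHS negated; negate both sides ⇒ neg: x = -2 or 2.

Answer: x ∈ {-2, 2}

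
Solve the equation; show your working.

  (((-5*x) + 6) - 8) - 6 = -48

Step 1. [(((-5*x) + 6) - 8) - 6 = -48] 6 comes off first (add 6) ⇒ sub: ((-5*x) + 6) - 8 = -42.
Step 2. [((-5*x) + 6) - 8 = -42] -8 is outermost — add 8 both sides. So sub: (-5*x) + 6 = -34.
Step 3. [(-5*x) + 6 = -34] the outer +6 inverts by subtracting 6, so sub: -5*x = -40.
Step 4. [-5*x = -40] divide by the outer -5 ⇒ div: x = 8.

Answer: x ∈ {8}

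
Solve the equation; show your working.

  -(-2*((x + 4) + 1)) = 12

Step 1. [-(-2*((x + 4) + 1)) = 12] LHS negated; negate both sides. So neg: -2*((x + 4) + 1) = -12.
Step 2. [-2*((x + 4) + 1) = -12] -2·(inner) — divide through by -2 ⇒ div: (x + 4) + 1 = 6.
Step 3. [(x + 4) + 1 = 6] peel the +1: subtract 1 from each side, so sub: x + 4 = 5.
Step 4. [x + 4 = 5] the outer +4 inverts by subtracting 4, so sub: x = 1.

Answer: x ∈ {1}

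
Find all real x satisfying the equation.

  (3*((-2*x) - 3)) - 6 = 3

Step 1. [(3*((-2*x) - 3)) - 6 = 3] the outer -6 inverts by adding 6. So sub: 3*((-2*x) - 3) = 9.
Step 2. [3*((-2*x) - 3) = 9] divide by the outer 3. So div: (-2*x) - 3 = 3.
Step 3. [(-2*x) - 3 = 3] -3 is outermost — add 3 both sides, so sub: -2*x = 6.
Step 4. [-2*x = 6] -2·(inner) — divide through by -2, so div: x = -3.

Answer: x ∈ {-3}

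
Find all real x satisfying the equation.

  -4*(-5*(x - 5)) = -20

Step 1. [-4*(-5*(x - 5)) = -20] -4·(inner) — divide through by -4 ⇒ div: -5*(x - 5) = 5.
Step 2. [-5*(x - 5) = 5] -5 out front; divide by -5 ⇒ div: x - 5 = -1.
Step 3. [x - 5 = -1] peel the -5: add 5 from each side. So sub: x = 4.

Answer: x ∈ {4}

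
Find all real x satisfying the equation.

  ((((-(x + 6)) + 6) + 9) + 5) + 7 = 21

Step 1. [((((-(x + 6)) + 6) + 9) + 5) + 7 = 21] peel the +7: subtract 7 from each side, so sub: (((-(x + 6)) + 6) + 9) + 5 = 14.
Step 2. [(((-(x + 6)) + 6) + 9) + 5 = 14] 5 comes off first (subtract 5). So sub: ((-(x + 6)) + 6) + 9 = 9.
Step 3. [((-(x + 6)) + 6) + 9 = 9] subtract 9: x sits inside (… + 9), so sub: (-(x + 6)) + 6 = 0.
Step 4. [(-(x + 6)) + 6 = 0] 6 comes off first (subtract 6) ⇒ sub: -(x + 6) = -6.
Step 5. [-(x + 6) = -6] leading − — multiply by −1. So neg: x + 6 = 6.
Step 6. [x + 6 = 6] subtract 6: x sits inside (… + 6). So sub: x = 0.

Answer: x ∈ {0}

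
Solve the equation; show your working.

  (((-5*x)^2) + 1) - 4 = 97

Step 1. [(((-5*x)^2) + 1) - 4 = 97] peel the -4: add 4 from each side. So sub: ((-5*x)^2) + 1 = 101.
Step 2. [((-5*x)^2) + 1 = 101] 1 comes off first (subtract 1), so sub: (-5*x)^2 = 100.
Step 3. [(-5*x)^2 = 100] LHS squared, RHS 100 ≥ 0: apply √ (±) ⇒ sqrt: -5*x = 10 or -10.
Step 4. [-5*x = 10 or -10] divide by the outer -5 ⇒ div: x = -2 or 2.

Answer: x ∈ {-2, 2}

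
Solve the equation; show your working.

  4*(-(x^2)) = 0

Step 1. [4*(-(x^2)) = 0] 4·(inner) — divide through by 4 ⇒ div: -(x^2) = 0.
Step 2. [-(x^2) = 0] flip signs both sides ⇒ neg: x^2 = 0.
Step 3. [x^2 = 0] LHS squared, RHS 0 ≥ 0: apply √ (±). So sqrt: x = 0.

Answer: x ∈ {0}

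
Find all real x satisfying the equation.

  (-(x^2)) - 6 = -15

Step 1. [(-(x^2)) - 6 = -15] peel the -6: add 6 from each side ⇒ sub: -(x^2) = -9.
Step 2. [-(x^2) = -9] flip signs both sides, so neg: x^2 = 9.
Step 3. [x^2 = 9] LHS squared, RHS 9 ≥ 0: apply √ (±) ⇒ sqrt: x = 3 or -3.

Answer: x ∈ {-3, 3}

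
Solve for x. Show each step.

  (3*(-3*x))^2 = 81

Step 1. [(3*(-3*x))^2 = 81] LHS squared, RHS 81 ≥ 0: apply √ (±), so sqrt: 3*(-3*x) = 9 or -9.
Step 2. [3*(-3*x) = 9 or -9] LHS = 3·(…); ÷3 both sides, so div: -3*x = 3 or -3.
Step 3. [-3*x = 3 or -3] -3·(inner) — divide through by -3 ⇒ div: x = -1 or 1.

Answer: x ∈ {-1, 1}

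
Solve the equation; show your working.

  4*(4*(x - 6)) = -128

Step 1. [4*(4*(x - 6)) = -128] leading coefficient 4: divide by 4, so div: 4*(x - 6) = -32.
Step 2. [4*(x - 6) = -32] divide by the outer 4. So div: x - 6 = -8.
Step 3. [x - 6 = -8] peel the -6: add 6 from each side. So sub: x = -2.

Answer: x ∈ {-2}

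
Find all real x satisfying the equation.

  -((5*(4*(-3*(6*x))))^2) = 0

Step 1. [-((5*(4*(-3*(6*x))))^2) = 0] LHS negated; negate both sides. So neg: (5*(4*(-3*(6*x))))^2 = 0.
Step 2. [(5*(4*(-3*(6*x))))^2 = 0] √ both sides: 0 ≥ 0 gives two branches. So sqrt: 5*(4*(-3*(6*x))) = 0.
Step 3. [5*(4*(-3*(6*x))) = 0] LHS = 5·(…); ÷5 both sides. So div: 4*(-3*(6*x)) = 0.
Step 4. [4*(-3*(6*x)) = 0] 4 out front; divide by 4 ⇒ div: -3*(6*x) = 0.
Step 5. [-3*(6*x) = 0] -3 out front; divide by -3 ⇒ div: 6*x = 0.
Step 6. [6*x = 0] divide by the outer 6. So div: x = 0.

Answer: x ∈ {0}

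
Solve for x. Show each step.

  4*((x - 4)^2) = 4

Step 1. [4*((x - 4)^2) = 4] LHS = 4·(…); ÷4 both sides. So div: (x - 4)^2 = 1.
Step 2. [(x - 4)^2 = 1] 1 ≥ 0, LHS is (·)² — take ±√ ⇒ sqrt: x - 4 = 1 or -1.
Step 3. [x - 4 = 1 or -1] -4 is outermost — add 4 both sides. So sub: x = 5 or 3.

Answer: x ∈ {3, 5}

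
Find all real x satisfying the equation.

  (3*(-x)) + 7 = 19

Step 1. [(3*(-x)) + 7 = 19] subtract 7: x sits inside (… + 7). So sub: 3*(-x) = 12.
Step 2. [3*(-x) = 12] leading coefficient 3: divide by 3, so div: -x = 4.
Step 3. [-x = 4] leading − — multiply by −1 ⇒ neg: x = -4.

Answer: x ∈ {-4}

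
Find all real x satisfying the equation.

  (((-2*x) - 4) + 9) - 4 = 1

Step 1. [(((-2*x) - 4) + 9) - 4 = 1] the outer -4 inverts by adding 4. So sub: ((-2*x) - 4) + 9 = 5.
Step 2. [((-2*x) - 4) + 9 = 5] +9 is outermost — subtract 9 both sides ⇒ sub: (-2*x) - 4 = -4.
Step 3. [(-2*x) - 4 = -4] common factor -2 (LHS and -4) — divide through, so factor: x + 2 = 2.
Step 4. [x + 2 = 2] +2 is outermost — subtract 2 both sides, so sub: x = 0.

Answer: x ∈ {0}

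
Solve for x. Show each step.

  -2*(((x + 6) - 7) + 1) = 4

Step 1. [-2*(((x + 6) - 7) + 1) = 4] LHS = -2·(…); ÷-2 both sides, so div: ((x + 6) - 7) + 1 = -2.
Step 2. [((x + 6) - 7) + 1 = -2] subtract 1: x sits inside (… + 1). So sub: (x + 6) - 7 = -3.
Step 3. [(x + 6) - 7 = -3] 7 comes off first (add 7) ⇒ sub: x + 6 = 4.
Step 4. [x + 6 = 4] subtract 6: x sits inside (… + 6). So sub: x = -2.

Answer: x ∈ {-2}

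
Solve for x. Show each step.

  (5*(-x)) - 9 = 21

Step 1. [(5*(-x)) - 9 = 21] peel the -9: add 9 from each side, so sub: 5*(-x) = 30.
Step 2. [5*(-x) = 30] 5 out front; divide by 5 ⇒ div: -x = 6.
Step 3. [-x = 6] LHS negated; negate both sides. So neg: x = -6.

Answer: x ∈ {-6}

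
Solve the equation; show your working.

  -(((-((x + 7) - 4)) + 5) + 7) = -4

Step 1. [-(((-((x + 7) - 4)) + 5) + 7) = -4] LHS negated; negate both sides. So neg: ((-((x + 7) - 4)) + 5) + 7 = 4.
Step 2. [((-((x + 7) - 4)) + 5) + 7 = 4] peel the +7: subtract 7 from each side. So sub: (-((x + 7) - 4)) + 5 = -3.
Step 3. [(-((x + 7) - 4)) + 5 = -3] +5 is outermost — subtract 5 both sides. So sub: -((x + 7) - 4) = -8.
Step 4. [-((x + 7) - 4) = -8] flip signs both sides. So neg: (x + 7) - 4 = 8.
Step 5. [(x + 7) - 4 = 8] peel the -4: add 4 from each side, so sub: x + 7 = 12.
Step 6. [x + 7 = 12] subtract 7: x sits inside (… + 7), so sub: x = 5.

Answer: x ∈ {5}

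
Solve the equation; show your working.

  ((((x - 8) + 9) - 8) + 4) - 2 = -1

Step 1. [((((x - 8) + 9) - 8) + 4) - 2 = -1] add 2: x sits inside (… - 2) ⇒ sub: (((x - 8) + 9) - 8) + 4 = 1.
Step 2. [(((x - 8) + 9) - 8) + 4 = 1] subtract 4: x sits inside (… + 4). So sub: ((x - 8) + 9) - 8 = -3.
Step 3. [((x - 8) + 9) - 8 = -3] -8 is outermost — add 8 both sides, so sub: (x - 8) + 9 = 5.
Step 4. [(x - 8) + 9 = 5] subtract 9: x sits inside (… + 9). So sub: x - 8 = -4.
Step 5. [x - 8 = -4] the outer -8 inverts by adding 8 ⇒ sub: x = 4.

Answer: x ∈ {4}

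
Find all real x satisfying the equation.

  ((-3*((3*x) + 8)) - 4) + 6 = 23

Step 1. [((-3*((3*x) + 8)) - 4) + 6 = 23] peel the +6: subtract 6 from each side. So sub: (-3*((3*x) + 8)) - 4 = 17.
Step 2. [(-3*((3*x) + 8)) - 4 = 17] add 4: x sits inside (… - 4). So sub: -3*((3*x) + 8) = 21.
Step 3. [-3*((3*x) + 8) = 21] leading coefficient -3: divide by -3. So div: (3*x) + 8 = -7.
Step 4. [(3*x) + 8 = -7] +8 is outermost — subtract 8 both sides ⇒ sub: 3*x = -15.
Step 5. [3*x = -15] divide by the outer 3, so div: x = -5.

Answer: x ∈ {-5}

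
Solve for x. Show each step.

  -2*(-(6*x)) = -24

Step 1. [-2*(-(6*x)) = -24] LHS = -2·(…); ÷-2 both sides ⇒ div: -(6*x) = 12.
Step 2. [-(6*x) = 12] LHS negated; negate both sides. So neg: 6*x = -12.
Step 3. [6*x = -12] 6·(inner) — divide through by 6 ⇒ div: x = -2.

Answer: x ∈ {-2}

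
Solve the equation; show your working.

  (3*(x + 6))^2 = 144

Step 1. [(3*(x + 6))^2 = 144] 144 ≥ 0, LHS is (·)² — take ±√. So sqrt: 3*(x + 6) = 12 or -12.
Step 2. [3*(x + 6) = 12 or -12] divide by the outer 3, so div: x + 6 = 4 or -4.
Step 3. [x + 6 = 4 or -4] subtract 6: x sits inside (… + 6), so sub: x = -2 or -10.

Answer: x ∈ {-10, -2}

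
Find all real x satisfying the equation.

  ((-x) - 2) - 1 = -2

Step 1. [((-x) - 2) - 1 = -2] add 1: x sits inside (… - 1) ⇒ sub: (-x) - 2 = -1.
Step 2. [(-x) - 2 = -1] peel the -2: add 2 from each side. So sub: -x = 1.
Step 3. [-x = 1] flip signs both sides, so neg: x = -1.

Answer: x ∈ {-1}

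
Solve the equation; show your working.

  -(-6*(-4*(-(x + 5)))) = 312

Step 1. [-(-6*(-4*(-(x + 5)))) = 312] leading − — multiply by −1. So neg: -6*(-4*(-(x + 5))) = -312.
Step 2. [-6*(-4*(-(x + 5))) = -312] LHS = -6·(…); ÷-6 both sides, so div: -4*(-(x + 5)) = 52.
Step 3. [-4*(-(x + 5)) = 52] -4 out front; divide by -4 ⇒ div: -(x + 5) = -13.
Step 4. [-(x + 5) = -13] leading − — multiply by −1, so neg: x + 5 = 13.
Step 5. [x + 5 = 13] +5 is outermost — subtract 5 both sides. So sub: x = 8.

Answer: x ∈ {8}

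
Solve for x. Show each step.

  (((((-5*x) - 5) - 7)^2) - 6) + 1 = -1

Step 1. [(((((-5*x) - 5) - 7)^2) - 6) + 1 = -1] peel the +1: subtract 1 from each side. So sub: ((((-5*x) - 5) - 7)^2) - 6 = -2.
Step 2. [((((-5*x) - 5) - 7)^2) - 6 = -2] 6 comes off first (add 6), so sub: (((-5*x) - 5) - 7)^2 = 4.
Step 3. [(((-5*x) - 5) - 7)^2 = 4] LHS squared, RHS 4 ≥ 0: apply √ (±) ⇒ sqrt: ((-5*x) - 5) - 7 = 2 or -2.
Step 4. [((-5*x) - 5) - 7 = 2 or -2] add 7: x sits inside (… - 7) ⇒ sub: (-5*x) - 5 = 9 or 5.
Step 5. [(-5*x) - 5 = 9 or 5] -5 is outermost — add 5 both sides. So sub: -5*x = 14 or 10.
Step 6. [-5*x = 14 or 10] LHS = -5·(…); ÷-5 both sides ⇒ div: x = -14/5 or -2.

Answer: x ∈ {-14/5, -2}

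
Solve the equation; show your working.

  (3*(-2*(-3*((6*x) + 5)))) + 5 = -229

Step 1. [(3*(-2*(-3*((6*x) + 5)))) + 5 = -229] subtract 5: x sits inside (… + 5), so sub: 3*(-2*(-3*((6*x) + 5))) = -234.
Step 2. [3*(-2*(-3*((6*x) + 5))) = -234] divide by the outer 3, so div: -2*(-3*((6*x) + 5)) = -78.
Step 3. [-2*(-3*((6*x) + 5)) = -78] -2·(inner) — divide through by -2 ⇒ div: -3*((6*x) + 5) = 39.
Step 4. [-3*((6*x) + 5) = 39] LHS = -3·(…); ÷-3 both sides, so div: (6*x) + 5 = -13.
Step 5. [(6*x) + 5 = -13] 5 comes off first (subtract 5). So sub: 6*x = -18.
Step 6. [6*x = -18] LHS = 6·(…); ÷6 both sides. So div: x = -3.

Answer: x ∈ {-3}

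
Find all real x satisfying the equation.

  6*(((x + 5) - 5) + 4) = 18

Step 1. [6*(((x + 5) - 5) + 4) = 18] divide by the outer 6 ⇒ div: ((x + 5) - 5) + 4 = 3.
Step 2. [((x + 5) - 5) + 4 = 3] the outer +4 inverts by subtracting 4, so sub: (x + 5) - 5 = -1.
Step 3. [(x + 5) - 5 = -1] the outer -5 inverts by adding 5, so sub: x + 5 = 4.
Step 4. [x + 5 = 4] the outer +5 inverts by subtracting 5 ⇒ sub: x = -1.

Answer: x ∈ {-1}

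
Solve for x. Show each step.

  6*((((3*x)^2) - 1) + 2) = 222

Step 1. [6*((((3*x)^2) - 1) + 2) = 222] leading coefficient 6: divide by 6. So div: (((3*x)^2) - 1) + 2 = 37.
Step 2. [(((3*x)^2) - 1) + 2 = 37] 2 comes off first (subtract 2) ⇒ sub: ((3*x)^2) - 1 = 35.
Step 3. [((3*x)^2) - 1 = 35] add 1: x sits inside (… - 1). So sub: (3*x)^2 = 36.
Step 4. [(3*x)^2 = 36] LHS squared, RHS 36 ≥ 0: apply √ (±) ⇒ sqrt: 3*x = 6 or -6.
Step 5. [3*x = 6 or -6] 3 out front; divide by 3, so div: x = 2 or -2.

Answer: x ∈ {-2, 2}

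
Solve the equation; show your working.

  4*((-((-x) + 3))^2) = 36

Step 1. [4*((-((-x) + 3))^2) = 36] leading coefficient 4: divide by 4, so div: (-((-x) + 3))^2 = 9.
Step 2. [(-((-x) + 3))^2 = 9] LHS squared, RHS 9 ≥ 0: apply √ (±). So sqrt: -((-x) + 3) = 3 or -3.
Step 3. [-((-x) + 3) = 3 or -3] flip signs both sides ⇒ neg: (-x) + 3 = -3 or 3.
Step 4. [(-x) + 3 = -3 or 3] +3 is outermost — subtract 3 both sides, so sub: -x = -6 or 0.
Step 5. [-x = -6 or 0] LHS negated; negate both sides ⇒ neg: x = 6 or 0.

Answer: x ∈ {0, 6}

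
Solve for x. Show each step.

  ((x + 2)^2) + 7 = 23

Step 1. [((x + 2)^2) + 7 = 23] subtract 7: x sits inside (… + 7) ⇒ sub: (x + 2)^2 = 16.
Step 2. [(x + 2)^2 = 16] √ both sides: 16 ≥ 0 gives two branches. So sqrt: x + 2 = 4 or -4.
Step 3. [x + 2 = 4 or -4] +2 is outermost — subtract 2 both sides. So sub: x = 2 or -6.

Answer: x ∈ {-6, 2}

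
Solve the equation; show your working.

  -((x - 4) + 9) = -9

Step 1. [-((x - 4) + 9) = -9] flip signs both sides, so neg: (x - 4) + 9 = 9.
Step 2. [(x - 4) + 9 = 9] peel the +9: subtract 9 from each side, so sub: x - 4 = 0.
Step 3. [x - 4 = 0] add 4: x sits inside (… - 4), so sub: x = 4.

Answer: x ∈ {4}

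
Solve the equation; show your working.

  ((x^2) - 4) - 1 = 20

Step 1. [((x^2) - 4) - 1 = 20] add 1: x sits inside (… - 1) ⇒ sub: (x^2) - 4 = 21.
Step 2. [(x^2) - 4 = 21] peel the -4: add 4 from each side, so sub: x^2 = 25.
Step 3. [x^2 = 25] √ both sides: 25 ≥ 0 gives two branches ⇒ sqrt: x = 5 or -5.

Answer: x ∈ {-5, 5}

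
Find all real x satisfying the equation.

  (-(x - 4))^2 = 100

Step 1. [(-(x - 4))^2 = 100] LHS squared, RHS 100 ≥ 0: apply √ (±), so sqrt: -(x - 4) = 10 or -10.
Step 2. [-(x - 4) = 10 or -10] flip signs both sides, so neg: x - 4 = -10 or 10.
Step 3. [x - 4 = -10 or 10] -4 is outermost — add 4 both sides ⇒ sub: x = -6 or 14.

Answer: x ∈ {-6, 14}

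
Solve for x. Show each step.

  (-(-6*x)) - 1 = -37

Step 1. [(-(-6*x)) - 1 = -37] add 1: x sits inside (… - 1) ⇒ sub: -(-6*x) = -36.
Step 2. [-(-6*x) = -36] LHS negated; negate both sides, so neg: -6*x = 36.
Step 3. [-6*x = 36] -6·(inner) — divide through by -6, so div: x = -6.

Answer: x ∈ {-6}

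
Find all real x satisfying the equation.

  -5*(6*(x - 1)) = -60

Step 1. [-5*(6*(x - 1)) = -60] LHS = -5·(…); ÷-5 both sides, so div: 6*(x - 1) = 12.
Step 2. [6*(x - 1) = 12] 6·(inner) — divide through by 6. So div: x - 1 = 2.
Step 3. [x - 1 = 2] peel the -1: add 1 from each side ⇒ sub: x = 3.

Answer: x ∈ {3}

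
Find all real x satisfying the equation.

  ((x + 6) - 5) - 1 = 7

Step 1. [((x + 6) - 5) - 1 = 7] add 1: x sits inside (… - 1). So sub: (x + 6) - 5 = 8.
Step 2. [(x + 6) - 5 = 8] the outer -5 inverts by adding 5 ⇒ sub: x + 6 = 13.
Step 3. [x + 6 = 13] peel the +6: subtract 6 from each side. So sub: x = 7.

Answer: x ∈ {7}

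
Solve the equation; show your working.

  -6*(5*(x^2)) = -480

Step 1. [-6*(5*(x^2)) = -480] -6·(inner) — divide through by -6. So div: 5*(x^2) = 80.
Step 2. [5*(x^2) = 80] leading coefficient 5: divide by 5 ⇒ div: x^2 = 16.
Step 3. [x^2 = 16] √ both sides: 16 ≥ 0 gives two branches, so sqrt: x = 4 or -4.

Answer: x ∈ {-4, 4}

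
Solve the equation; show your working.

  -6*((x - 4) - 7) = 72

Step 1. [-6*((x - 4) - 7) = 72] divide by the outer -6. So div: (x - 4) - 7 = -12.
Step 2. [(x - 4) - 7 = -12] 7 comes off first (add 7) ⇒ sub: x - 4 = -5.
Step 3. [x - 4 = -5] the outer -4 inverts by adding 4, so sub: x = -1.

Answer: x ∈ {-1}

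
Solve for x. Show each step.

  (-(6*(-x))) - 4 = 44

Step 1. [(-(6*(-x))) - 4 = 44] the outer -4 inverts by adding 4, so sub: -(6*(-x)) = 48.
Step 2. [-(6*(-x)) = 48] leading − — multiply by −1, so neg: 6*(-x) = -48.
Step 3. [6*(-x) = -48] 6·(inner) — divide through by 6 ⇒ div: -x = -8.
Step 4. [-x = -8] LHS negated; negate both sides, so neg: x = 8.

Answer: x ∈ {8}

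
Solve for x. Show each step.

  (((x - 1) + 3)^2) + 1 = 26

Step 1. [(((x - 1) + 3)^2) + 1 = 26] peel the +1: subtract 1 from each side. So sub: ((x - 1) + 3)^2 = 25.
Step 2. [((x - 1) + 3)^2 = 25] LHS squared, RHS 25 ≥ 0: apply √ (±) ⇒ sqrt: (x - 1) + 3 = 5 or -5.
Step 3. [(x - 1) + 3 = 5 or -5] +3 is outermost — subtract 3 both sides. So sub: x - 1 = 2 or -8.
Step 4. [x - 1 = 2 or -8] 1 comes off first (add 1). So sub: x = 3 or -7.

Answer: x ∈ {-7, 3}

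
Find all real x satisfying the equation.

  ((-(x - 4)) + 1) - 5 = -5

Step 1. [((-(x - 4)) + 1) - 5 = -5] -5 is outermost — add 5 both sides. So sub: (-(x - 4)) + 1 = 0.
Step 2. [(-(x - 4)) + 1 = 0] the outer +1 inverts by subtracting 1. So sub: -(x - 4) = -1.
Step 3. [-(x - 4) = -1] leading − — multiply by −1 ⇒ neg: x - 4 = 1.
Step 4. [x - 4 = 1] -4 is outermost — add 4 both sides. So sub: x = 5.

Answer: x ∈ {5}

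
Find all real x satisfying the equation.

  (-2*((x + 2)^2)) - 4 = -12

Step 1. [(-2*((x + 2)^2)) - 4 = -12] -2 divides every term; factor it out. So factor: ((x + 2)^2) + 2 = 6.
Step 2. [((x + 2)^2) + 2 = 6] +2 is outermost — subtract 2 both sides ⇒ sub: (x + 2)^2 = 4.
Step 3. [(x + 2)^2 = 4] √ both sides: 4 ≥ 0 gives two branches ⇒ sqrt: x + 2 = 2 or -2.
Step 4. [x + 2 = 2 or -2] 2 comes off first (subtract 2) ⇒ sub: x = 0 or -4.

Answer: x ∈ {-4, 0}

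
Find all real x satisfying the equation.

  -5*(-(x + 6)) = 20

Step 1. [-5*(-(x + 6)) = 20] LHS = -5·(…); ÷-5 both sides ⇒ div: -(x + 6) = -4.
Step 2. [-(x + 6) = -4] leading − — multiply by −1, so neg: x + 6 = 4.
Step 3. [x + 6 = 4] subtract 6: x sits inside (… + 6) ⇒ sub: x = -2.

Answer: x ∈ {-2}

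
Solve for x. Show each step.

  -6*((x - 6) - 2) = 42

Step 1. [-6*((x - 6) - 2) = 42] -6·(inner) — divide through by -6, so div: (x - 6) - 2 = -7.
Step 2. [(x - 6) - 2 = -7] peel the -2: add 2 from each side. So sub: x - 6 = -5.
Step 3. [x - 6 = -5] peel the -6: add 6 from each side ⇒ sub: x = 1.

Answer: x ∈ {1}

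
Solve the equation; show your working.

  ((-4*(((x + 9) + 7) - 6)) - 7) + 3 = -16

Step 1. [((-4*(((x + 9) + 7) - 6)) - 7) + 3 = -16] the outer +3 inverts by subtracting 3 ⇒ sub: (-4*(((x + 9) + 7) - 6)) - 7 = -19.
Step 2. [(-4*(((x + 9) + 7) - 6)) - 7 = -19] the outer -7 inverts by adding 7. So sub: -4*(((x + 9) + 7) - 6) = -12.
Step 3. [-4*(((x + 9) + 7) - 6) = -12] LHS = -4·(…); ÷-4 both sides ⇒ div: ((x + 9) + 7) - 6 = 3.
Step 4. [((x + 9) + 7) - 6 = 3] peel the -6: add 6 from each side, so sub: (x + 9) + 7 = 9.
Step 5. [(x + 9) + 7 = 9] peel the +7: subtract 7 from each side, so sub: x + 9 = 2.
Step 6. [x + 9 = 2] subtract 9: x sits inside (… + 9). So sub: x = -7.

Answer: x ∈ {-7}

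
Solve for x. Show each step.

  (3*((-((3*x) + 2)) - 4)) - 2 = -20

Step 1. [(3*((-((3*x) + 2)) - 4)) - 2 = -20] -2 is outermost — add 2 both sides ⇒ sub: 3*((-((3*x) + 2)) - 4) = -18.
Step 2. [3*((-((3*x) + 2)) - 4) = -18] LHS = 3·(…); ÷3 both sides. So div: (-((3*x) + 2)) - 4 = -6.
Step 3. [(-((3*x) + 2)) - 4 = -6] -4 is outermost — add 4 both sides. So sub: -((3*x) + 2) = -2.
Step 4. [-((3*x) + 2) = -2] flip signs both sides. So neg: (3*x) + 2 = 2.
Step 5. [(3*x) + 2 = 2] subtract 2: x sits inside (… + 2), so sub: 3*x = 0.
Step 6. [3*x = 0] 3 out front; divide by 3, so div: x = 0.

Answer: x ∈ {0}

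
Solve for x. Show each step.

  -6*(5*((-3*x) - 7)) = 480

Step 1. [-6*(5*((-3*x) - 7)) = 480] leading coefficient -6: divide by -6, so div: 5*((-3*x) - 7) = -80.
Step 2. [5*((-3*x) - 7) = -80] leading coefficient 5: divide by 5. So div: (-3*x) - 7 = -16.
Step 3. [(-3*x) - 7 = -16] -7 is outermost — add 7 both sides, so sub: -3*x = -9.
Step 4. [-3*x = -9] divide by the outer -3. So div: x = 3.

Answer: x ∈ {3}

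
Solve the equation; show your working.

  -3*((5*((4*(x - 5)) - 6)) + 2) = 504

Step 1. [-3*((5*((4*(x - 5)) - 6)) + 2) = 504] LHS = -3·(…); ÷-3 both sides ⇒ div: (5*((4*(x - 5)) - 6)) + 2 = -168.
Step 2. [(5*((4*(x - 5)) - 6)) + 2 = -168] peel the +2: subtract 2 from each side. So sub: 5*((4*(x - 5)) - 6) = -170.
Step 3. [5*((4*(x - 5)) - 6) = -170] divide by the outer 5. So div: (4*(x - 5)) - 6 = -34.
Step 4. [(4*(x - 5)) - 6 = -34] add 6: x sits inside (… - 6) ⇒ sub: 4*(x - 5) = -28.
Step 5. [4*(x - 5) = -28] LHS = 4·(…); ÷4 both sides ⇒ div: x - 5 = -7.
Step 6. [x - 5 = -7] -5 is outermost — add 5 both sides, so sub: x = -2.

Answer: x ∈ {-2}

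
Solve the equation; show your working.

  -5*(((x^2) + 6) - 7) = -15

Step 1. [-5*(((x^2) + 6) - 7) = -15] divide by the outer -5 ⇒ div: ((x^2) + 6) - 7 = 3.
Step 2. [((x^2) + 6) - 7 = 3] 7 comes off first (add 7). So sub: (x^2) + 6 = 10.
Step 3. [(x^2) + 6 = 10] peel the +6: subtract 6 from each side, so sub: x^2 = 4.
Step 4. [x^2 = 4] √ both sides: 4 ≥ 0 gives two branches, so sqrt: x = 2 or -2.

Answer: x ∈ {-2, 2}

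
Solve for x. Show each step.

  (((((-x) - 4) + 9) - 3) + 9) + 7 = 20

Step 1. [(((((-x) - 4) + 9) - 3) + 9) + 7 = 20] +7 is outermost — subtract 7 both sides. So sub: ((((-x) - 4) + 9) - 3) + 9 = 13.
Step 2. [((((-x) - 4) + 9) - 3) + 9 = 13] subtract 9: x sits inside (… + 9) ⇒ sub: (((-x) - 4) + 9) - 3 = 4.
Step 3. [(((-x) - 4) + 9) - 3 = 4] peel the -3: add 3 from each side, so sub: ((-x) - 4) + 9 = 7.
Step 4. [((-x) - 4) + 9 = 7] the outer +9 inverts by subtracting 9, so sub: (-x) - 4 = -2.
Step 5. [(-x) - 4 = -2] 4 comes off first (add 4). So sub: -x = 2.
Step 6. [-x = 2] LHS negated; negate both sides. So neg: x = -2.

Answer: x ∈ {-2}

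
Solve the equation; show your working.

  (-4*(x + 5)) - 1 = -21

Step 1. [(-4*(x + 5)) - 1 = -21] the outer -1 inverts by adding 1 ⇒ sub: -4*(x + 5) = -20.
Step 2. [-4*(x + 5) = -20] -4 out front; divide by -4, so div: x + 5 = 5.
Step 3. [x + 5 = 5] 5 comes off first (subtract 5). So sub: x = 0.

Answer: x ∈ {0}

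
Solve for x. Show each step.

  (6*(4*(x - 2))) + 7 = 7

Step 1. [(6*(4*(x - 2))) + 7 = 7] the outer +7 inverts by subtracting 7. So sub: 6*(4*(x - 2)) = 0.
Step 2. [6*(4*(x - 2)) = 0] leading coefficient 6: divide by 6, so div: 4*(x - 2) = 0.
Step 3. [4*(x - 2) = 0] LHS = 4·(…); ÷4 both sides, so div: x - 2 = 0.
Step 4. [x - 2 = 0] 2 comes off first (add 2). So sub: x = 2.

Answer: x ∈ {2}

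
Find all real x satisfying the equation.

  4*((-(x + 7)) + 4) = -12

Step 1. [4*((-(x + 7)) + 4) = -12] leading coefficient 4: divide by 4. So div: (-(x + 7)) + 4 = -3.
Step 2. [(-(x + 7)) + 4 = -3] +4 is outermost — subtract 4 both sides. So sub: -(x + 7) = -7.
Step 3. [-(x + 7) = -7] LHS negated; negate both sides. So neg: x + 7 = 7.
Step 4. [x + 7 = 7] the outer +7 inverts by subtracting 7 ⇒ sub: x = 0.

Answer: x ∈ {0}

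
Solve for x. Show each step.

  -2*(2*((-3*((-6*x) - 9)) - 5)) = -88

Step 1. [-2*(2*((-3*((-6*x) - 9)) - 5)) = -88] divide by the outer -2 ⇒ div: 2*((-3*((-6*x) - 9)) - 5) = 44.
Step 2. [2*((-3*((-6*x) - 9)) - 5) = 44] 2·(inner) — divide through by 2. So div: (-3*((-6*x) - 9)) - 5 = 22.
Step 3. [(-3*((-6*x) - 9)) - 5 = 22] the outer -5 inverts by adding 5, so sub: -3*((-6*x) - 9) = 27.
Step 4. [-3*((-6*x) - 9) = 27] divide by the outer -3 ⇒ div: (-6*x) - 9 = -9.
Step 5. [(-6*x) - 9 = -9] 9 comes off first (add 9), so sub: -6*x = 0.
Step 6. [-6*x = 0] divide by the outer -6 ⇒ div: x = 0.

Answer: x ∈ {0}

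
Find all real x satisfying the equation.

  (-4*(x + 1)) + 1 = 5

Step 1. [(-4*(x + 1)) + 1 = 5] the outer +1 inverts by subtracting 1. So sub: -4*(x + 1) = 4.
Step 2. [-4*(x + 1) = 4] -4 out front; divide by -4. So div: x + 1 = -1.
Step 3. [x + 1 = -1] +1 is outermost — subtract 1 both sides. So sub: x = -2.

Answer: x ∈ {-2}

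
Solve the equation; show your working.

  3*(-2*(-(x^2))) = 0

Step 1. [3*(-2*(-(x^2))) = 0] leading coefficient 3: divide by 3 ⇒ div: -2*(-(x^2)) = 0.
Step 2. [-2*(-(x^2)) = 0] LHS = -2·(…); ÷-2 both sides, so div: -(x^2) = 0.
Step 3. [-(x^2) = 0] flip signs both sides ⇒ neg: x^2 = 0.
Step 4. [x^2 = 0] LHS squared, RHS 0 ≥ 0: apply √ (±), so sqrt: x = 0.

Answer: x ∈ {0}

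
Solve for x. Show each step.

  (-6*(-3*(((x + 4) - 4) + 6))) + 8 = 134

Step 1. [(-6*(-3*(((x + 4) - 4) + 6))) + 8 = 134] the outer +8 inverts by subtracting 8, so sub: -6*(-3*(((x + 4) - 4) + 6)) = 126.
Step 2. [-6*(-3*(((x + 4) - 4) + 6)) = 126] divide by the outer -6 ⇒ div: -3*(((x + 4) - 4) + 6) = -21.
Step 3. [-3*(((x + 4) - 4) + 6) = -21] leading coefficient -3: divide by -3 ⇒ div: ((x + 4) - 4) + 6 = 7.
Step 4. [((x + 4) - 4) + 6 = 7] subtract 6: x sits inside (… + 6). So sub: (x + 4) - 4 = 1.
Step 5. [(x + 4) - 4 = 1] 4 comes off first (add 4). So sub: x + 4 = 5.
Step 6. [x + 4 = 5] the outer +4 inverts by subtracting 4, so sub: x = 1.

Answer: x ∈ {1}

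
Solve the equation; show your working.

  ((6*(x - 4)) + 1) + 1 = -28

Step 1. [((6*(x - 4)) + 1) + 1 = -28] the outer +1 inverts by subtracting 1, so sub: (6*(x - 4)) + 1 = -29.
Step 2. [(6*(x - 4)) + 1 = -29] the outer +1 inverts by subtracting 1. So sub: 6*(x - 4) = -30.
Step 3. [6*(x - 4) = -30] 6 out front; divide by 6 ⇒ div: x - 4 = -5.
Step 4. [x - 4 = -5] the outer -4 inverts by adding 4, so sub: x = -1.

Answer: x ∈ {-1}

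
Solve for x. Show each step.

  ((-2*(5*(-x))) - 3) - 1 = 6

Step 1. [((-2*(5*(-x))) - 3) - 1 = 6] add 1: x sits inside (… - 1). So sub: (-2*(5*(-x))) - 3 = 7.
Step 2. [(-2*(5*(-x))) - 3 = 7] -3 is outermost — add 3 both sides ⇒ sub: -2*(5*(-x)) = 10.
Step 3. [-2*(5*(-x)) = 10] divide by the outer -2, so div: 5*(-x) = -5.
Step 4. [5*(-x) = -5] LHS = 5·(…); ÷5 both sides ⇒ div: -x = -1.
Step 5. [-x = -1] flip signs both sides, so neg: x = 1.

Answer: x ∈ {1}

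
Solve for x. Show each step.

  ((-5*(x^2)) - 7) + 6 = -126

Step 1. [((-5*(x^2)) - 7) + 6 = -126] +6 is outermost — subtract 6 both sides, so sub: (-5*(x^2)) - 7 = -132.
Step 2. [(-5*(x^2)) - 7 = -132] 7 comes off first (add 7). So sub: -5*(x^2) = -125.
Step 3. [-5*(x^2) = -125] -5 out front; divide by -5, so div: x^2 = 25.
Step 4. [x^2 = 25] √ both sides: 25 ≥ 0 gives two branches ⇒ sqrt: x = 5 or -5.

Answer: x ∈ {-5, 5}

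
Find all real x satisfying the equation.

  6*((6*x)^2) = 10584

Step 1. [6*((6*x)^2) = 10584] divide by the outer 6 ⇒ div: (6*x)^2 = 1764.
Step 2. [(6*x)^2 = 1764] LHS squared, RHS 1764 ≥ 0: apply √ (±). So sqrt: 6*x = 42 or -42.
Step 3. [6*x = 42 or -42] 6 out front; divide by 6, so div: x = 7 or -7.

Answer: x ∈ {-7, 7}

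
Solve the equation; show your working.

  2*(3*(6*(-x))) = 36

Step 1. [2*(3*(6*(-x))) = 36] LHS = 2·(…); ÷2 both sides, so div: 3*(6*(-x)) = 18.
Step 2. [3*(6*(-x)) = 18] leading coefficient 3: divide by 3, so div: 6*(-x) = 6.
Step 3. [6*(-x) = 6] 6 out front; divide by 6. So div: -x = 1.
Step 4. [-x = 1] flip signs both sides, so neg: x = -1.

Answer: x ∈ {-1}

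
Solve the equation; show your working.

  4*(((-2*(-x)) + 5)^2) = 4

Step 1. [4*(((-2*(-x)) + 5)^2) = 4] 4 out front; divide by 4, so div: ((-2*(-x)) + 5)^2 = 1.
Step 2. [((-2*(-x)) + 5)^2 = 1] 1 ≥ 0, LHS is (·)² — take ±√. So sqrt: (-2*(-x)) + 5 = 1 or -1.
Step 3. [(-2*(-x)) + 5 = 1 or -1] +5 is outermost — subtract 5 both sides ⇒ sub: -2*(-x) = -4 or -6.
Step 4. [-2*(-x) = -4 or -6] LHS = -2·(…); ÷-2 both sides ⇒ div: -x = 2 or 3.
Step 5. [-x = 2 or 3] LHS negated; negate both sides ⇒ neg: x = -2 or -3.

Answer: x ∈ {-3, -2}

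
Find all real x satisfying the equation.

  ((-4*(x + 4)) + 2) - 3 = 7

Step 1. [((-4*(x + 4)) + 2) - 3 = 7] -3 is outermost — add 3 both sides. So sub: (-4*(x + 4)) + 2 = 10.
Step 2. [(-4*(x + 4)) + 2 = 10] peel the +2: subtract 2 from each side. So sub: -4*(x + 4) = 8.
Step 3. [-4*(x + 4) = 8] -4·(inner) — divide through by -4. So div: x + 4 = -2.
Step 4. [x + 4 = -2] the outer +4 inverts by subtracting 4. So sub: x = -6.

Answer: x ∈ {-6}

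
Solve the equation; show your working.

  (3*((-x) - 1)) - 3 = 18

Step 1. [(3*((-x) - 1)) - 3 = 18] 3 divides every term; factor it out. So factor: ((-x) - 1) - 1 = 6.
Step 2. [((-x) - 1) - 1 = 6] add 1: x sits inside (… - 1) ⇒ sub: (-x) - 1 = 7.
Step 3. [(-x) - 1 = 7] -1 is outermost — add 1 both sides ⇒ sub: -x = 8.
Step 4. [-x = 8] leading − — multiply by −1, so neg: x = -8.

Answer: x ∈ {-8}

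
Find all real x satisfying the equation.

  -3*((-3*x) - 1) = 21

Step 1. [-3*((-3*x) - 1) = 21] leading coefficient -3: divide by -3. So div: (-3*x) - 1 = -7.
Step 2. [(-3*x) - 1 = -7] add 1: x sits inside (… - 1) ⇒ sub: -3*x = -6.
Step 3. [-3*x = -6] -3·(inner) — divide through by -3, so div: x = 2.

Answer: x ∈ {2}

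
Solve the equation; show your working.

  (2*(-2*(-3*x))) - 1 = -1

Step 1. [(2*(-2*(-3*x))) - 1 = -1] 1 comes off first (add 1), so sub: 2*(-2*(-3*x)) = 0.
Step 2. [2*(-2*(-3*x)) = 0] 2 out front; divide by 2. So div: -2*(-3*x) = 0.
Step 3. [-2*(-3*x) = 0] LHS = -2·(…); ÷-2 both sides, so div: -3*x = 0.
Step 4. [-3*x = 0] divide by the outer -3, so div: x = 0.

Answer: x ∈ {0}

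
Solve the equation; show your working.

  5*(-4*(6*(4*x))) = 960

Step 1. [5*(-4*(6*(4*x))) = 960] LHS = 5·(…); ÷5 both sides ⇒ div: -4*(6*(4*x)) = 192.
Step 2. [-4*(6*(4*x)) = 192] -4·(inner) — divide through by -4. So div: 6*(4*x) = -48.
Step 3. [6*(4*x) = -48] leading coefficient 6: divide by 6 ⇒ div: 4*x = -8.
Step 4. [4*x = -8] 4 out front; divide by 4 ⇒ div: x = -2.

Answer: x ∈ {-2}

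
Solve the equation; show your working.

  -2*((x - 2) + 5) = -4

Step 1. [-2*((x - 2) + 5) = -4] leading coefficient -2: divide by -2 ⇒ div: (x - 2) + 5 = 2.
Step 2. [(x - 2) + 5 = 2] 5 comes off first (subtract 5). So sub: x - 2 = -3.
Step 3. [x - 2 = -3] the outer -2 inverts by adding 2, so sub: x = -1.

Answer: x ∈ {-1}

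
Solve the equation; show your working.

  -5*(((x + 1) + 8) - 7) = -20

Step 1. [-5*(((x + 1) + 8) - 7) = -20] -5 out front; divide by -5. So div: ((x + 1) + 8) - 7 = 4.
Step 2. [((x + 1) + 8) - 7 = 4] the outer -7 inverts by adding 7, so sub: (x + 1) + 8 = 11.
Step 3. [(x + 1) + 8 = 11] subtract 8: x sits inside (… + 8), so sub: x + 1 = 3.
Step 4. [x + 1 = 3] peel the +1: subtract 1 from each side ⇒ sub: x = 2.

Answer: x ∈ {2}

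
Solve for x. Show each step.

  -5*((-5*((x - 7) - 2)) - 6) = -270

Step 1. [-5*((-5*((x - 7) - 2)) - 6) = -270] divide by the outer -5 ⇒ div: (-5*((x - 7) - 2)) - 6 = 54.
Step 2. [(-5*((x - 7) - 2)) - 6 = 54] 6 comes off first (add 6). So sub: -5*((x - 7) - 2) = 60.
Step 3. [-5*((x - 7) - 2) = 60] -5·(inner) — divide through by -5. So div: (x - 7) - 2 = -12.
Step 4. [(x - 7) - 2 = -12] add 2: x sits inside (… - 2), so sub: x - 7 = -10.
Step 5. [x - 7 = -10] peel the -7: add 7 from each side ⇒ sub: x = -3.

Answer: x ∈ {-3}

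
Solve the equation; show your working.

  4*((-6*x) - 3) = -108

Step 1. [4*((-6*x) - 3) = -108] divide by the outer 4 ⇒ div: (-6*x) - 3 = -27.
Step 2. [(-6*x) - 3 = -27] the outer -3 inverts by adding 3, so sub: -6*x = -24.
Step 3. [-6*x = -24] -6 out front; divide by -6 ⇒ div: x = 4.

Answer: x ∈ {4}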